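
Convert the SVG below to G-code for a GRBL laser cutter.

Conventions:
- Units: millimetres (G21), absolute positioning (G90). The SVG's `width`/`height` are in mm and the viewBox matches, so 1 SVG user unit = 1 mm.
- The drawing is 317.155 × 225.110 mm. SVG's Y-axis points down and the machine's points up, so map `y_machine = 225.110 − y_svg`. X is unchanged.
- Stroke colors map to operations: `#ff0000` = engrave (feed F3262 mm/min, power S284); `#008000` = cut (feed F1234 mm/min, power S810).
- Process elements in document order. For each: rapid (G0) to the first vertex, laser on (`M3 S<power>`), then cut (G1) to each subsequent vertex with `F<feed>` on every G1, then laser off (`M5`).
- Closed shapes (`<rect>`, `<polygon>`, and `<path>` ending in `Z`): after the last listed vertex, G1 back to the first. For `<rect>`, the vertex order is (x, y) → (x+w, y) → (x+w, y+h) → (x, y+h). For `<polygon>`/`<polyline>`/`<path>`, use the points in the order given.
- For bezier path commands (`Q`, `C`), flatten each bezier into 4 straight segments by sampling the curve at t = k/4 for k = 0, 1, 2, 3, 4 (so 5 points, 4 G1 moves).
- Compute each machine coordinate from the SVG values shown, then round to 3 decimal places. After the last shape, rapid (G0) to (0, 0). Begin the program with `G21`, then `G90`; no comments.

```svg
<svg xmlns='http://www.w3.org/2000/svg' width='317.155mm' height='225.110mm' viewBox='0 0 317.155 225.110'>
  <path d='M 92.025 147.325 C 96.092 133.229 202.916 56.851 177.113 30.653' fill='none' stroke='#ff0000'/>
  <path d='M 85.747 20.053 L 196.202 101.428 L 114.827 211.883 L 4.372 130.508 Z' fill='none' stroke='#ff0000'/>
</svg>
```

G21
G90
G0 X92.025 Y77.785
M3 S284
G1 X110.664 Y98.278 F3262
G1 X145.770 Y131.583 F3262
G1 X175.276 Y167.157 F3262
G1 X177.113 Y194.457 F3262
M5
G0 X85.747 Y205.057
M3 S284
G1 X196.202 Y123.682 F3262
G1 X114.827 Y13.227 F3262
G1 X4.372 Y94.602 F3262
G1 X85.747 Y205.057 F3262
M5
G0 X0.000 Y0.000

Since the viewBox matches the mm dimensions, user units are millimetres directly. The only transform is the Y-flip y_m = 225.110 − y_svg.

Shape 1 is a cubic bezier drawn with `<path>`. Its stroke #ff0000 means engrave at S284, F3262. After flipping Y the toolpath is (92.025,77.785) → (110.664,98.278) → (145.770,131.583) → (175.276,167.157) → (177.113,194.457).

Shape 2 is a regular polygon drawn with `<path>`. Its stroke #ff0000 means engrave at S284, F3262. After flipping Y the toolpath is (85.747,205.057) → (196.202,123.682) → (114.827,13.227) → (4.372,94.602) → (85.747,205.057), returning to the start.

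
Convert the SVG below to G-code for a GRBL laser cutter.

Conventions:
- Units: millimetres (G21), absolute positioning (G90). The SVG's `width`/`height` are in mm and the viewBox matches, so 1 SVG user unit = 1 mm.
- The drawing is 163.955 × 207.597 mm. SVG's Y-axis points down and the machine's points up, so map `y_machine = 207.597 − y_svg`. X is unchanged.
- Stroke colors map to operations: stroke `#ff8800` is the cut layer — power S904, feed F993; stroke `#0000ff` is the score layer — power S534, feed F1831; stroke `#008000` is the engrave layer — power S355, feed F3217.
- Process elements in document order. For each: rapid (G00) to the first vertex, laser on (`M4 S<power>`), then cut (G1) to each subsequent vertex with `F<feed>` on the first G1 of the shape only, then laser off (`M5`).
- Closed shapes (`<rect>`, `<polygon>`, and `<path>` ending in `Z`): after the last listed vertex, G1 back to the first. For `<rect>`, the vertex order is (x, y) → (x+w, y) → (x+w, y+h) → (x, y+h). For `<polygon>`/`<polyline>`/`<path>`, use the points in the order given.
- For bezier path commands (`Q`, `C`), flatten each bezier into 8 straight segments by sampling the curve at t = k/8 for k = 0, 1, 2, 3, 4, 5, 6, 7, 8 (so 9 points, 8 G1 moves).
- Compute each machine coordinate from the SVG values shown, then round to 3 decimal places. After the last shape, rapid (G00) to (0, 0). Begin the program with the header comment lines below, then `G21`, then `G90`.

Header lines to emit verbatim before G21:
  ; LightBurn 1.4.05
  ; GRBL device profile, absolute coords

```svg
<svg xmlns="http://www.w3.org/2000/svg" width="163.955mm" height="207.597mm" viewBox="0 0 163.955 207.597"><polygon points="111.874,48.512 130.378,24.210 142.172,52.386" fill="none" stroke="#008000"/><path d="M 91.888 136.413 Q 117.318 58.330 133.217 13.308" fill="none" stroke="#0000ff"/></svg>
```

; LightBurn 1.4.05
; GRBL device profile, absolute coords
G21
G90
G00 X111.874 Y159.085
M4 S355
G1 X130.378 Y183.387 F3217
G1 X142.172 Y155.211
G1 X111.874 Y159.085
M5
G00 X91.888 Y71.184
M4 S534
G1 X98.097 Y90.188 F1831
G1 X104.007 Y108.159
G1 X109.620 Y125.097
G1 X114.935 Y141.002
G1 X119.952 Y155.873
G1 X124.672 Y169.712
G1 X129.093 Y182.517
G1 X133.217 Y194.289
M5
G00 X0.000 Y0.000

Since the viewBox matches the mm dimensions, user units are millimetres directly. The only transform is the Y-flip y_m = 207.597 − y_svg.

Shape 1 is a regular polygon drawn with `<polygon>`. Its stroke #008000 means engrave at S355, F3217. After flipping Y the toolpath is (111.874,159.085) → (130.378,183.387) → (142.172,155.211) → (111.874,159.085), returning to the start.

Shape 2 is a quadratic bezier drawn with `<path>`. Its stroke #0000ff means score at S534, F1831. After flipping Y the toolpath is (91.888,71.184) → (98.097,90.188) → (104.007,108.159) → (109.620,125.097) → (114.935,141.002) → (119.952,155.873) → (124.672,169.712) → (129.093,182.517) → (133.217,194.289).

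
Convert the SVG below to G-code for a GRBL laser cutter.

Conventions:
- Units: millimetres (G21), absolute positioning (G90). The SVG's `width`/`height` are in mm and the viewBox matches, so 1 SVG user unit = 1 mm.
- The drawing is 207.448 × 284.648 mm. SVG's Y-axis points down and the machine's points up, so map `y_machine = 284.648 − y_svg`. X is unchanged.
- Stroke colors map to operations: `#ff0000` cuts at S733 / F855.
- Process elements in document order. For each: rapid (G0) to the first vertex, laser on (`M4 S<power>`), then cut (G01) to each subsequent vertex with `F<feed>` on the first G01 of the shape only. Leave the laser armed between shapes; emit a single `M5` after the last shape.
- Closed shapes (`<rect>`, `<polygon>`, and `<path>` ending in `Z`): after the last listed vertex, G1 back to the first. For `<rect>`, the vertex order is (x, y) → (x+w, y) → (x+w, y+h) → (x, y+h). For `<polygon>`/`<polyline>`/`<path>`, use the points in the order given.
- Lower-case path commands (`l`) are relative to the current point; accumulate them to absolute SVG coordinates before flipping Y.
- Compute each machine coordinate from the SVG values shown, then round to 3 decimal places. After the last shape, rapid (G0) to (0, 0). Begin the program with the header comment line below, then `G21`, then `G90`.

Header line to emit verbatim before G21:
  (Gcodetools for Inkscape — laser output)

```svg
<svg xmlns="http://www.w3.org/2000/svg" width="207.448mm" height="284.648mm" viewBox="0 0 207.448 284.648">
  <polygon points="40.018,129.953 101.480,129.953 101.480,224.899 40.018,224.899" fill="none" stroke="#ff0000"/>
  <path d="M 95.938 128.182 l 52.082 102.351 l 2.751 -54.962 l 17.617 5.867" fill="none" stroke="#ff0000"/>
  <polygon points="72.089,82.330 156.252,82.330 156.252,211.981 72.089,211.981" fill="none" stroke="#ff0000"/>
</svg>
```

viewBox `0 0 207.448 284.648` with mm width/height → 1 unit = 1 mm. Flip: y_m = 284.648 − y_svg.

**Shape 1** — `<polygon>` rectangle, stroke `#ff0000` → cut (S733, F855). Machine vertices: (40.018,154.695) → (101.480,154.695) → (101.480,59.749) → (40.018,59.749) → (40.018,154.695). Closed: final G1 returns to the first vertex.

**Shape 2** — `<path>` open polyline, stroke `#ff0000` → cut (S733, F855). Machine vertices: (95.938,156.466) → (148.020,54.115) → (150.771,109.077) → (168.388,103.210). Open path.

**Shape 3** — `<polygon>` rectangle, stroke `#ff0000` → cut (S733, F855). Machine vertices: (72.089,202.318) → (156.252,202.318) → (156.252,72.667) → (72.089,72.667) → (72.089,202.318). Closed: final G1 returns to the first vertex.

(Gcodetools for Inkscape — laser output)
G21
G90
G0 X40.018 Y154.695
M4 S733
G01 X101.480 Y154.695 F855
G01 X101.480 Y59.749
G01 X40.018 Y59.749
G01 X40.018 Y154.695
G0 X95.938 Y156.466
M4 S733
G01 X148.020 Y54.115 F855
G01 X150.771 Y109.077
G01 X168.388 Y103.210
G0 X72.089 Y202.318
M4 S733
G01 X156.252 Y202.318 F855
G01 X156.252 Y72.667
G01 X72.089 Y72.667
G01 X72.089 Y202.318
M5
G0 X0.000 Y0.000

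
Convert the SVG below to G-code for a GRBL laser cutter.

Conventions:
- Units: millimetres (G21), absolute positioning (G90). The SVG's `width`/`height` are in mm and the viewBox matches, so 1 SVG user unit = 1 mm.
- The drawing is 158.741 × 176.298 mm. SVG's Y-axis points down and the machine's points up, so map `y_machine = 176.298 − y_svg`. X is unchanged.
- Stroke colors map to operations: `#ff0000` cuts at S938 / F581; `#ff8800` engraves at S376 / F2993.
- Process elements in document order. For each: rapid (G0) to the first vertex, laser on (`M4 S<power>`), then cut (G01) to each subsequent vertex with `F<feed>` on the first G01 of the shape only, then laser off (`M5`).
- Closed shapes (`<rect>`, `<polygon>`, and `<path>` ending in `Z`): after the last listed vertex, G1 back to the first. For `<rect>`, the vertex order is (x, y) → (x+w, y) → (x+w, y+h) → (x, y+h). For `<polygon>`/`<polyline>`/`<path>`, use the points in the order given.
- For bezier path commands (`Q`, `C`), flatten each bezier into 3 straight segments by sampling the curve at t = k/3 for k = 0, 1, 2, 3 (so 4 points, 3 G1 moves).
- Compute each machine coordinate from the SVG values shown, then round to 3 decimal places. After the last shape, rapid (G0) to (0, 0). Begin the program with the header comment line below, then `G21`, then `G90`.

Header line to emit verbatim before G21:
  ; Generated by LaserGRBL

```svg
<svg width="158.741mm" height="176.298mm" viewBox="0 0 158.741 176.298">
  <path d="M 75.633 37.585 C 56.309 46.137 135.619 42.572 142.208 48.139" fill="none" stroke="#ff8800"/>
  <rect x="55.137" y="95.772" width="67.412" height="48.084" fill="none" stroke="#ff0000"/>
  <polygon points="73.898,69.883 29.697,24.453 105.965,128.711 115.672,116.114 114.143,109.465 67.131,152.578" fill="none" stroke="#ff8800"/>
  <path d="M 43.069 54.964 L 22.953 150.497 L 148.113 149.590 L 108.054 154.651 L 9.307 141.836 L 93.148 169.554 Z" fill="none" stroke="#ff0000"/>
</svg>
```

viewBox `0 0 158.741 176.298` with mm width/height → 1 unit = 1 mm. Flip: y_m = 176.298 − y_svg.

**Shape 1** — `<path>` cubic bezier, stroke `#ff8800` → engrave (S376, F2993). Control points (SVG): P0=(75.633,37.585), P1=(56.309,46.137), P2=(135.619,42.572), P3=(142.208,48.139); sampled at t=k/3. Machine vertices: (75.633,138.713) → (82.841,133.413) → (117.725,131.469) → (142.208,128.159). Open path.

**Shape 2** — `<rect>` rectangle, stroke `#ff0000` → cut (S938, F581). Machine vertices: (55.137,80.526) → (122.549,80.526) → (122.549,32.442) → (55.137,32.442) → (55.137,80.526). Closed: final G1 returns to the first vertex.

**Shape 3** — `<polygon>` closed polygon, stroke `#ff8800` → engrave (S376, F2993). Machine vertices: (73.898,106.415) → (29.697,151.845) → (105.965,47.587) → (115.672,60.184) → (114.143,66.833) → (67.131,23.720) → (73.898,106.415). Closed: final G1 returns to the first vertex.

**Shape 4** — `<path>` closed polygon, stroke `#ff0000` → cut (S938, F581). Machine vertices: (43.069,121.334) → (22.953,25.801) → (148.113,26.708) → (108.054,21.647) → (9.307,34.462) → (93.148,6.744) → (43.069,121.334). Closed: final G1 returns to the first vertex.

; Generated by LaserGRBL
G21
G90
G0 X75.633 Y138.713
M4 S376
G01 X82.841 Y133.413 F2993
G01 X117.725 Y131.469
G01 X142.208 Y128.159
M5
G0 X55.137 Y80.526
M4 S938
G01 X122.549 Y80.526 F581
G01 X122.549 Y32.442
G01 X55.137 Y32.442
G01 X55.137 Y80.526
M5
G0 X73.898 Y106.415
M4 S376
G01 X29.697 Y151.845 F2993
G01 X105.965 Y47.587
G01 X115.672 Y60.184
G01 X114.143 Y66.833
G01 X67.131 Y23.720
G01 X73.898 Y106.415
M5
G0 X43.069 Y121.334
M4 S938
G01 X22.953 Y25.801 F581
G01 X148.113 Y26.708
G01 X108.054 Y21.647
G01 X9.307 Y34.462
G01 X93.148 Y6.744
G01 X43.069 Y121.334
M5
G0 X0.000 Y0.000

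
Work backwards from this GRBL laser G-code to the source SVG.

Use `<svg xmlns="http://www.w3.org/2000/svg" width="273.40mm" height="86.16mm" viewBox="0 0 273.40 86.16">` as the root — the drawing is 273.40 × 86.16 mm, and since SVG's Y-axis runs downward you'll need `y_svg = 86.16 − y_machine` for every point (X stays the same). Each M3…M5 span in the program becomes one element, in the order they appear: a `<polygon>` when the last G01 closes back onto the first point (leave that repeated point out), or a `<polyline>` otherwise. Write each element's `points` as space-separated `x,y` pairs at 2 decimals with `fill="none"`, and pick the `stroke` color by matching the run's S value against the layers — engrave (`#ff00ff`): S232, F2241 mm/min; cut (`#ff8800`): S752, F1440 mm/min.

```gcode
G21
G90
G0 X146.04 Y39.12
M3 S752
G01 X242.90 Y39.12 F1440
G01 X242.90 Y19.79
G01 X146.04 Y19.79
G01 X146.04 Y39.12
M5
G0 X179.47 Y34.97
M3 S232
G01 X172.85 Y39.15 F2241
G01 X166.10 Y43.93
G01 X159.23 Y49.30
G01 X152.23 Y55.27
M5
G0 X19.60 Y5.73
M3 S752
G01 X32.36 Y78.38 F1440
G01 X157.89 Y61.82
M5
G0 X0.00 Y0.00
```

<svg xmlns="http://www.w3.org/2000/svg" width="273.40mm" height="86.16mm" viewBox="0 0 273.40 86.16">
  <polygon points="146.04,47.04 242.90,47.04 242.90,66.37 146.04,66.37" fill="none" stroke="#ff8800"/>
  <polyline points="179.47,51.19 172.85,47.01 166.10,42.23 159.23,36.86 152.23,30.89" fill="none" stroke="#ff00ff"/>
  <polyline points="19.60,80.43 32.36,7.78 157.89,24.34" fill="none" stroke="#ff8800"/>
</svg>

Each laser-on run becomes one SVG element. Flip Y back into SVG space with y_svg = 86.16 − y_machine.

Run 1: S752 ⇒ cut layer `#ff8800`. The run returns to its start, so emit a `<polygon>` with points (Y-flipped): 146.04,47.04 242.90,47.04 242.90,66.37 146.04,66.37.

Run 2: S232 ⇒ engrave layer `#ff00ff`. The run is open, so emit a `<polyline>` with points (Y-flipped): 179.47,51.19 172.85,47.01 166.10,42.23 159.23,36.86 152.23,30.89.

Run 3: power S752 maps to stroke `#ff8800` (cut). The run is open, so emit a `<polyline>` with points (Y-flipped): 19.60,80.43 32.36,7.78 157.89,24.34.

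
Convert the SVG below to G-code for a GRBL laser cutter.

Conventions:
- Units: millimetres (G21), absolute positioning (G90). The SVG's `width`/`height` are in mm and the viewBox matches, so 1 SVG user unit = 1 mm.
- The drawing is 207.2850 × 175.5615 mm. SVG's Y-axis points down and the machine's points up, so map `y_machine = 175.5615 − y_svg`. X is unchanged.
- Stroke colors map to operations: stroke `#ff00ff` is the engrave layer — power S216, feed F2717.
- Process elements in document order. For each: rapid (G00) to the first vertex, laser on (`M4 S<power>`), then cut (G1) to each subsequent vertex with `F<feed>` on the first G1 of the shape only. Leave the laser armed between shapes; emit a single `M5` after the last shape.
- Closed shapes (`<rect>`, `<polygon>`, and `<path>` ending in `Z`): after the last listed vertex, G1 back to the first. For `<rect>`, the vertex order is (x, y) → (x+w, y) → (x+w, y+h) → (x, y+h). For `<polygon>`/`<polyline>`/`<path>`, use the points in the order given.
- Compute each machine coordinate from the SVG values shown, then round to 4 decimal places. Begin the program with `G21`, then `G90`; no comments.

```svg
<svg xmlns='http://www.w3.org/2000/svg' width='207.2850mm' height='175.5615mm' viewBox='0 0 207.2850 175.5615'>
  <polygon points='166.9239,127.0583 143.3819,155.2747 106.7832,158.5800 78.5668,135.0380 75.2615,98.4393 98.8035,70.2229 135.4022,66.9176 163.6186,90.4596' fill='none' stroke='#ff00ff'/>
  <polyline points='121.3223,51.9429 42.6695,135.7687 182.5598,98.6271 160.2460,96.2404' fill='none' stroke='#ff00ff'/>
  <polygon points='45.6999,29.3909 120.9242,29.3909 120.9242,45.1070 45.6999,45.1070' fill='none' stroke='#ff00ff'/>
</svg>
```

viewBox `0 0 207.2850 175.5615` with mm width/height → 1 unit = 1 mm. Flip: y_m = 175.5615 − y_svg.

**Shape 1** — `<polygon>` regular polygon, stroke `#ff00ff` → engrave (S216, F2717). Machine vertices: (166.9239,48.5032) → (143.3819,20.2868) → (106.7832,16.9815) → (78.5668,40.5235) → (75.2615,77.1222) → (98.8035,105.3386) → (135.4022,108.6439) → (163.6186,85.1019) → (166.9239,48.5032). Closed: final G1 returns to the first vertex.

**Shape 2** — `<polyline>` open polyline, stroke `#ff00ff` → engrave (S216, F2717). Machine vertices: (121.3223,123.6186) → (42.6695,39.7928) → (182.5598,76.9344) → (160.2460,79.3211). Open path.

**Shape 3** — `<polygon>` rectangle, stroke `#ff00ff` → engrave (S216, F2717). Machine vertices: (45.6999,146.1706) → (120.9242,146.1706) → (120.9242,130.4545) → (45.6999,130.4545) → (45.6999,146.1706). Closed: final G1 returns to the first vertex.

G21
G90
G00 X166.9239 Y48.5032
M4 S216
G1 X143.3819 Y20.2868 F2717
G1 X106.7832 Y16.9815
G1 X78.5668 Y40.5235
G1 X75.2615 Y77.1222
G1 X98.8035 Y105.3386
G1 X135.4022 Y108.6439
G1 X163.6186 Y85.1019
G1 X166.9239 Y48.5032
G00 X121.3223 Y123.6186
M4 S216
G1 X42.6695 Y39.7928 F2717
G1 X182.5598 Y76.9344
G1 X160.2460 Y79.3211
G00 X45.6999 Y146.1706
M4 S216
G1 X120.9242 Y146.1706 F2717
G1 X120.9242 Y130.4545
G1 X45.6999 Y130.4545
G1 X45.6999 Y146.1706
M5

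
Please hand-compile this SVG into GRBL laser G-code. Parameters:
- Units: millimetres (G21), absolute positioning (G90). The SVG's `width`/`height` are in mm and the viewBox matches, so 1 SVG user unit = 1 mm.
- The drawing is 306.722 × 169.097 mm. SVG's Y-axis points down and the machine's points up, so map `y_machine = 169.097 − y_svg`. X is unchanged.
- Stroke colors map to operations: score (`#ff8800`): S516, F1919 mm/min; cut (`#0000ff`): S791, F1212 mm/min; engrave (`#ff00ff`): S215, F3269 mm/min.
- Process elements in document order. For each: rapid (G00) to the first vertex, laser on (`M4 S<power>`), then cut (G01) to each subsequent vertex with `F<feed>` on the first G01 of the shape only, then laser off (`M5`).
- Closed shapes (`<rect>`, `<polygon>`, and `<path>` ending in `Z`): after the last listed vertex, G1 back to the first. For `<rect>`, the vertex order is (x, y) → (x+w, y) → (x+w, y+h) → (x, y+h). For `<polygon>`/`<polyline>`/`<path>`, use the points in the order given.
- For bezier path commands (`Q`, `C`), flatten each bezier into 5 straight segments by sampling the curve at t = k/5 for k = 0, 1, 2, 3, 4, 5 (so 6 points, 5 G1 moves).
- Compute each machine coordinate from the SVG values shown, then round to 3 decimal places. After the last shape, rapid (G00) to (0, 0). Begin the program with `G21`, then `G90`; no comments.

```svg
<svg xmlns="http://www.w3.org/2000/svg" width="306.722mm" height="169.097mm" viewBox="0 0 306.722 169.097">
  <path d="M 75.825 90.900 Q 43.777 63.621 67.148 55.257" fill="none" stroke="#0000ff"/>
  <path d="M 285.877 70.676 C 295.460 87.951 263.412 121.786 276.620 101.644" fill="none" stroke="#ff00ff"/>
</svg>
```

G21
G90
G00 X75.825 Y78.197
M4 S791
G01 X65.223 Y88.352 F1212
G01 X59.054 Y96.994
G01 X57.318 Y104.122
G01 X60.016 Y109.738
G01 X67.148 Y113.840
M5
G00 X285.877 Y98.421
M4 S215
G01 X287.326 Y86.633 F3269
G01 X282.954 Y74.257
G01 X276.933 Y64.677
G01 X273.431 Y61.281
G01 X276.620 Y67.453
M5
G00 X0.000 Y0.000

1 u = 1 mm; y_m = 169.097 − y.

[1] `<path>` quadratic bezier, #0000ff→cut S791 F1212: (75.825,78.197) → (65.223,88.352) → (59.054,96.994) → (57.318,104.122) → (60.016,109.738) → (67.148,113.840)

[2] `<path>` cubic bezier, #ff00ff→engrave S215 F3269: (285.877,98.421) → (287.326,86.633) → (282.954,74.257) → (276.933,64.677) → (273.431,61.281) → (276.620,67.453)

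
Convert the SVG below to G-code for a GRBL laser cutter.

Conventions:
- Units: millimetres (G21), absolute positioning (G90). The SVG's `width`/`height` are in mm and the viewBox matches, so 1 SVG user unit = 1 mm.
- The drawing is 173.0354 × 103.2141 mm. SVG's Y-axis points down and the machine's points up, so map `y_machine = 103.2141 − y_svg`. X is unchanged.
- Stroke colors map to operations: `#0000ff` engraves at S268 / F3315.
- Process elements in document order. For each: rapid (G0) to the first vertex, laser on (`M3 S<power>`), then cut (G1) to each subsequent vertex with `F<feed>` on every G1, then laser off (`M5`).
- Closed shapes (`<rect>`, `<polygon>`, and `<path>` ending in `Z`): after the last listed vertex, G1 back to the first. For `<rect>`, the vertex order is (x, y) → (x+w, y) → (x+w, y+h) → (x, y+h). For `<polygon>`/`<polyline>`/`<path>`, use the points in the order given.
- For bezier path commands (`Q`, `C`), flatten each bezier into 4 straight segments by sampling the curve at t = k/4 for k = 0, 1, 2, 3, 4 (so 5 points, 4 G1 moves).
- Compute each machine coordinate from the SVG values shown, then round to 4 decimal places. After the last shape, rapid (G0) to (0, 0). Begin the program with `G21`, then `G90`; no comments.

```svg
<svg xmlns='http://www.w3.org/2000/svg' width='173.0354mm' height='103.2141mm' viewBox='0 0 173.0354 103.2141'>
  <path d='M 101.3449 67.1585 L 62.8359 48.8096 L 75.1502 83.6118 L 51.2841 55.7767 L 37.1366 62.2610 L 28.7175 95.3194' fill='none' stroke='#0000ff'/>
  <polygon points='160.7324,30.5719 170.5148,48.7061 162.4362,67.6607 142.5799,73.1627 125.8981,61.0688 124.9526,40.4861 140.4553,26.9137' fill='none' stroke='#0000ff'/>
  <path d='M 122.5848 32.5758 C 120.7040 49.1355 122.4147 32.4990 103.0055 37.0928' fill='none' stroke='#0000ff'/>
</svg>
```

G21
G90
G0 X101.3449 Y36.0556
M3 S268
G1 X62.8359 Y54.4045 F3315
G1 X75.1502 Y19.6023 F3315
G1 X51.2841 Y47.4374 F3315
G1 X37.1366 Y40.9531 F3315
G1 X28.7175 Y7.8947 F3315
M5
G0 X160.7324 Y72.6422
M3 S268
G1 X170.5148 Y54.5080 F3315
G1 X162.4362 Y35.5534 F3315
G1 X142.5799 Y30.0514 F3315
G1 X125.8981 Y42.1453 F3315
G1 X124.9526 Y62.7280 F3315
G1 X140.4553 Y76.3004 F3315
G1 X160.7324 Y72.6422 F3315
M5
G0 X122.5848 Y70.6383
M3 S268
G1 X121.4615 Y63.5924 F3315
G1 X119.3683 Y63.8926 F3315
G1 X113.9885 Y66.4364 F3315
G1 X103.0055 Y66.1213 F3315
M5
G0 X0.0000 Y0.0000

1 u = 1 mm; y_m = 103.2141 − y.

[1] `<path>` open polyline, #0000ff→engrave S268 F3315: (101.3449,36.0556) → (62.8359,54.4045) → (75.1502,19.6023) → (51.2841,47.4374) → (37.1366,40.9531) → (28.7175,7.8947)

[2] `<polygon>` regular polygon, #0000ff→engrave S268 F3315: (160.7324,72.6422) → (170.5148,54.5080) → (162.4362,35.5534) → (142.5799,30.0514) → (125.8981,42.1453) → (124.9526,62.7280) → (140.4553,76.3004) → (160.7324,72.6422) (closed)

[3] `<path>` cubic bezier, #0000ff→engrave S268 F3315: (122.5848,70.6383) → (121.4615,63.5924) → (119.3683,63.8926) → (113.9885,66.4364) → (103.0055,66.1213)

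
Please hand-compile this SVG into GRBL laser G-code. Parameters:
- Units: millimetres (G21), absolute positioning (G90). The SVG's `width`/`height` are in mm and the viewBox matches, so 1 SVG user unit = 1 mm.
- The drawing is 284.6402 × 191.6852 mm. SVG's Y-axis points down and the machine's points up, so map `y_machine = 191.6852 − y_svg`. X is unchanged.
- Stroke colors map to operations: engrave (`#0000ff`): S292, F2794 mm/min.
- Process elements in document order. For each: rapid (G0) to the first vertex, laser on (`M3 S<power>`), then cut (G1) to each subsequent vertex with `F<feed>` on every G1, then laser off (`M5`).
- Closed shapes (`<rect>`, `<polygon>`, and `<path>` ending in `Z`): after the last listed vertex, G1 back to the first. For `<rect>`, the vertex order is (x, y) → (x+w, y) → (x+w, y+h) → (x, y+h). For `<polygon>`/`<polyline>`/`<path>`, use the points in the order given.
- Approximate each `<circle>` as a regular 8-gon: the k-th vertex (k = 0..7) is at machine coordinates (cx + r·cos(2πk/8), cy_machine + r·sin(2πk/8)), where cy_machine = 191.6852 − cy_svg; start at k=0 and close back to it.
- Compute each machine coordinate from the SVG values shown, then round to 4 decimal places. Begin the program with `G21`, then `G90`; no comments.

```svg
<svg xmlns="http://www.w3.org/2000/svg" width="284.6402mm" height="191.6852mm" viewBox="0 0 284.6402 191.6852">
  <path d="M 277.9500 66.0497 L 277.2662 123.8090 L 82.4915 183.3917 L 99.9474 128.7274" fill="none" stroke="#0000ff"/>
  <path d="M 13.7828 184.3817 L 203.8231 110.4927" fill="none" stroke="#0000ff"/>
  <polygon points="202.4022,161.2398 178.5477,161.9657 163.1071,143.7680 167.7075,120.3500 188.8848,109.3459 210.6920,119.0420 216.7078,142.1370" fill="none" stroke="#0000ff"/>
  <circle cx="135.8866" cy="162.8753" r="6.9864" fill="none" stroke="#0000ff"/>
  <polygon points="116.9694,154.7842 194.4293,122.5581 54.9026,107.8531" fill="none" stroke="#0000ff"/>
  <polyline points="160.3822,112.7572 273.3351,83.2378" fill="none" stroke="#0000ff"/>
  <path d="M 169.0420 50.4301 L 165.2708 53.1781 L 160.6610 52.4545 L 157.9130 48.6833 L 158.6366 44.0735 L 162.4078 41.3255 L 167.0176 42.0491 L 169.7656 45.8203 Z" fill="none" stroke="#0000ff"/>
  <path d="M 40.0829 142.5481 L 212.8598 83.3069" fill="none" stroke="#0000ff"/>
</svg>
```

G21
G90
G0 X277.9500 Y125.6355
M3 S292
G1 X277.2662 Y67.8762 F2794
G1 X82.4915 Y8.2935 F2794
G1 X99.9474 Y62.9578 F2794
M5
G0 X13.7828 Y7.3035
M3 S292
G1 X203.8231 Y81.1925 F2794
M5
G0 X202.4022 Y30.4454
M3 S292
G1 X178.5477 Y29.7195 F2794
G1 X163.1071 Y47.9172 F2794
G1 X167.7075 Y71.3352 F2794
G1 X188.8848 Y82.3393 F2794
G1 X210.6920 Y72.6432 F2794
G1 X216.7078 Y49.5482 F2794
G1 X202.4022 Y30.4454 F2794
M5
G0 X142.8730 Y28.8099
M3 S292
G1 X140.8267 Y33.7500 F2794
G1 X135.8866 Y35.7963 F2794
G1 X130.9465 Y33.7500 F2794
G1 X128.9002 Y28.8099 F2794
G1 X130.9465 Y23.8698 F2794
G1 X135.8866 Y21.8235 F2794
G1 X140.8267 Y23.8698 F2794
G1 X142.8730 Y28.8099 F2794
M5
G0 X116.9694 Y36.9010
M3 S292
G1 X194.4293 Y69.1271 F2794
G1 X54.9026 Y83.8321 F2794
G1 X116.9694 Y36.9010 F2794
M5
G0 X160.3822 Y78.9280
M3 S292
G1 X273.3351 Y108.4474 F2794
M5
G0 X169.0420 Y141.2551
M3 S292
G1 X165.2708 Y138.5071 F2794
G1 X160.6610 Y139.2307 F2794
G1 X157.9130 Y143.0019 F2794
G1 X158.6366 Y147.6117 F2794
G1 X162.4078 Y150.3597 F2794
G1 X167.0176 Y149.6361 F2794
G1 X169.7656 Y145.8649 F2794
G1 X169.0420 Y141.2551 F2794
M5
G0 X40.0829 Y49.1371
M3 S292
G1 X212.8598 Y108.3783 F2794
M5

Since the viewBox matches the mm dimensions, user units are millimetres directly. The only transform is the Y-flip y_m = 191.6852 − y_svg.

Shape 1 is a open polyline drawn with `<path>`. Its stroke #0000ff means engrave at S292, F2794. After flipping Y the toolpath is (277.9500,125.6355) → (277.2662,67.8762) → (82.4915,8.2935) → (99.9474,62.9578).

Shape 2 is a line segment drawn with `<path>`. Its stroke #0000ff means engrave at S292, F2794. After flipping Y the toolpath is (13.7828,7.3035) → (203.8231,81.1925).

Shape 3 is a regular polygon drawn with `<polygon>`. Its stroke #0000ff means engrave at S292, F2794. After flipping Y the toolpath is (202.4022,30.4454) → (178.5477,29.7195) → (163.1071,47.9172) → (167.7075,71.3352) → (188.8848,82.3393) → (210.6920,72.6432) → (216.7078,49.5482) → (202.4022,30.4454), returning to the start.

Shape 4 is a circle drawn with `<circle>`. Its stroke #0000ff means engrave at S292, F2794. After flipping Y the toolpath is (142.8730,28.8099) → (140.8267,33.7500) → (135.8866,35.7963) → (130.9465,33.7500) → (128.9002,28.8099) → (130.9465,23.8698) → (135.8866,21.8235) → (140.8267,23.8698) → (142.8730,28.8099), returning to the start.

Shape 5 is a closed polygon drawn with `<polygon>`. Its stroke #0000ff means engrave at S292, F2794. After flipping Y the toolpath is (116.9694,36.9010) → (194.4293,69.1271) → (54.9026,83.8321) → (116.9694,36.9010), returning to the start.

Shape 6 is a line segment drawn with `<polyline>`. Its stroke #0000ff means engrave at S292, F2794. After flipping Y the toolpath is (160.3822,78.9280) → (273.3351,108.4474).

Shape 7 is a regular polygon drawn with `<path>`. Its stroke #0000ff means engrave at S292, F2794. After flipping Y the toolpath is (169.0420,141.2551) → (165.2708,138.5071) → (160.6610,139.2307) → (157.9130,143.0019) → (158.6366,147.6117) → (162.4078,150.3597) → (167.0176,149.6361) → (169.7656,145.8649) → (169.0420,141.2551), returning to the start.

Shape 8 is a line segment drawn with `<path>`. Its stroke #0000ff means engrave at S292, F2794. After flipping Y the toolpath is (40.0829,49.1371) → (212.8598,108.3783).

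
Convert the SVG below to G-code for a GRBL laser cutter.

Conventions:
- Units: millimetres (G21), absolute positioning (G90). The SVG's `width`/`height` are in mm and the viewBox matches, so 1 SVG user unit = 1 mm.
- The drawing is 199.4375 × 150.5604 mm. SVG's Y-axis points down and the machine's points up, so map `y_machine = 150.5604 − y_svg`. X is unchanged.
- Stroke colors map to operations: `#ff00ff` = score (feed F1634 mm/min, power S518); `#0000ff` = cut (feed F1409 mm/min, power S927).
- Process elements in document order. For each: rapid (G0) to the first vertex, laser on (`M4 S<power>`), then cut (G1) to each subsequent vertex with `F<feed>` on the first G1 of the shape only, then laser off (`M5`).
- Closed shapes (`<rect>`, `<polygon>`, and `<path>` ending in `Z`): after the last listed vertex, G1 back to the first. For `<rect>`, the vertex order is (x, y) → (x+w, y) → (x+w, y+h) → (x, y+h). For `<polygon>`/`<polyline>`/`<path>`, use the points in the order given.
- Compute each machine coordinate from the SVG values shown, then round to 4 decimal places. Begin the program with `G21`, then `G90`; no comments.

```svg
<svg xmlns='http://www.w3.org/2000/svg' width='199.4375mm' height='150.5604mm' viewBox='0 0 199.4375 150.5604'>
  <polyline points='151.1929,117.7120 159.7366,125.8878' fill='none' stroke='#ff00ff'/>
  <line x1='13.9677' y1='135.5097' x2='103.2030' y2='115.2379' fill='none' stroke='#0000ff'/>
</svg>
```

Since the viewBox matches the mm dimensions, user units are millimetres directly. The only transform is the Y-flip y_m = 150.5604 − y_svg.

Shape 1 is a line segment drawn with `<polyline>`. Its stroke #ff00ff means score at S518, F1634. After flipping Y the toolpath is (151.1929,32.8484) → (159.7366,24.6726).

Shape 2 is a line segment drawn with `<line>`. Its stroke #0000ff means cut at S927, F1409. After flipping Y the toolpath is (13.9677,15.0507) → (103.2030,35.3225).

G21
G90
G0 X151.1929 Y32.8484
M4 S518
G1 X159.7366 Y24.6726 F1634
M5
G0 X13.9677 Y15.0507
M4 S927
G1 X103.2030 Y35.3225 F1409
M5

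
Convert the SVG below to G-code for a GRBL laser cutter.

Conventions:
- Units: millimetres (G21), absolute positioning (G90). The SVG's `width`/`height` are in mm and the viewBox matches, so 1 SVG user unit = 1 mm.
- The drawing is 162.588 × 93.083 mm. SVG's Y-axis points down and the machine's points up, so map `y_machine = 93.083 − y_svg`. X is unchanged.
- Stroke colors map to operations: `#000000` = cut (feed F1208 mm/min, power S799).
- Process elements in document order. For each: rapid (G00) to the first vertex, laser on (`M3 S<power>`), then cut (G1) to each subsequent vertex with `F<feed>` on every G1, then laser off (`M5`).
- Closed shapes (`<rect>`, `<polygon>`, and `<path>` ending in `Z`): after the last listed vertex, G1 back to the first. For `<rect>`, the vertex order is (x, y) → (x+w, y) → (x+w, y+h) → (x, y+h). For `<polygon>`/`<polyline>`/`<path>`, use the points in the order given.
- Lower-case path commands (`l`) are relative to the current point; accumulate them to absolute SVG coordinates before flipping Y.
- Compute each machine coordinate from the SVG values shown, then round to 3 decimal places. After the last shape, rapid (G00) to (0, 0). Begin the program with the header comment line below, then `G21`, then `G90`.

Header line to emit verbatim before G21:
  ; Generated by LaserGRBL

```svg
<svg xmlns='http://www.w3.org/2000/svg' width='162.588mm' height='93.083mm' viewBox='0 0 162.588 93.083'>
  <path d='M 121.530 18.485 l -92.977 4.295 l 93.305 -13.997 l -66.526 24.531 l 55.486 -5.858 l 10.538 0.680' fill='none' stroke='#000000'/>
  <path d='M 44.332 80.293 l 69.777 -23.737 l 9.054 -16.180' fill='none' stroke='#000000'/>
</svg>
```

; Generated by LaserGRBL
G21
G90
G00 X121.530 Y74.598
M3 S799
G1 X28.553 Y70.303 F1208
G1 X121.858 Y84.300 F1208
G1 X55.332 Y59.769 F1208
G1 X110.818 Y65.627 F1208
G1 X121.356 Y64.947 F1208
M5
G00 X44.332 Y12.790
M3 S799
G1 X114.109 Y36.527 F1208
G1 X123.163 Y52.707 F1208
M5
G00 X0.000 Y0.000

viewBox `0 0 162.588 93.083` with mm width/height → 1 unit = 1 mm. Flip: y_m = 93.083 − y_svg.

**Shape 1** — `<path>` open polyline, stroke `#000000` → cut (S799, F1208). Machine vertices: (121.530,74.598) → (28.553,70.303) → (121.858,84.300) → (55.332,59.769) → (110.818,65.627) → (121.356,64.947). Open path.

**Shape 2** — `<path>` open polyline, stroke `#000000` → cut (S799, F1208). Machine vertices: (44.332,12.790) → (114.109,36.527) → (123.163,52.707). Open path.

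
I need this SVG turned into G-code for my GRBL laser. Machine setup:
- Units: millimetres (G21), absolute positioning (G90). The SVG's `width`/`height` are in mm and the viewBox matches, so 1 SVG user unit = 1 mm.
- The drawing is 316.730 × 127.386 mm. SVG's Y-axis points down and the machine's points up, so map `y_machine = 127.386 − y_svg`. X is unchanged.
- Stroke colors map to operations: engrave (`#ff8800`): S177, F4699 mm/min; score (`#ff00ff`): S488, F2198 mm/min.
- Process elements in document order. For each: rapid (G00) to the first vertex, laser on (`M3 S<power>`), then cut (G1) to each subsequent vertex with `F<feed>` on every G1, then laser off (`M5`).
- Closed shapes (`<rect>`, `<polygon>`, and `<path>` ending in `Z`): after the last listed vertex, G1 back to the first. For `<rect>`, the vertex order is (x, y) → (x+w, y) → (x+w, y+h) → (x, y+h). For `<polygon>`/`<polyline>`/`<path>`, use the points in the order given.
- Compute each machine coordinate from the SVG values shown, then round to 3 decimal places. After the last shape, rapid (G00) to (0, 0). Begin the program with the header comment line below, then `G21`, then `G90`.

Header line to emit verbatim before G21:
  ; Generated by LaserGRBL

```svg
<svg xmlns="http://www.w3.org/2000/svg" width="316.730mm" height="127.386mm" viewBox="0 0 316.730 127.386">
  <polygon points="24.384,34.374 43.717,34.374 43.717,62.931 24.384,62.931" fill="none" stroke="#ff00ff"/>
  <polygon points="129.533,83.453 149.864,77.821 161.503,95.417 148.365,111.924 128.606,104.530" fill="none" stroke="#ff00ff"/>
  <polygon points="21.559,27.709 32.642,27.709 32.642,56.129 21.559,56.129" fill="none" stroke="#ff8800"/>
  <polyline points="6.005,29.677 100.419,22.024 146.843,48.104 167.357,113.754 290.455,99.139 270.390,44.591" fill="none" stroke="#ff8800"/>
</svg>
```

Since the viewBox matches the mm dimensions, user units are millimetres directly. The only transform is the Y-flip y_m = 127.386 − y_svg.

Shape 1 is a rectangle drawn with `<polygon>`. Its stroke #ff00ff means score at S488, F2198. After flipping Y the toolpath is (24.384,93.012) → (43.717,93.012) → (43.717,64.455) → (24.384,64.455) → (24.384,93.012), returning to the start.

Shape 2 is a regular polygon drawn with `<polygon>`. Its stroke #ff00ff means score at S488, F2198. After flipping Y the toolpath is (129.533,43.933) → (149.864,49.565) → (161.503,31.969) → (148.365,15.462) → (128.606,22.856) → (129.533,43.933), returning to the start.

Shape 3 is a rectangle drawn with `<polygon>`. Its stroke #ff8800 means engrave at S177, F4699. After flipping Y the toolpath is (21.559,99.677) → (32.642,99.677) → (32.642,71.257) → (21.559,71.257) → (21.559,99.677), returning to the start.

Shape 4 is a open polyline drawn with `<polyline>`. Its stroke #ff8800 means engrave at S177, F4699. After flipping Y the toolpath is (6.005,97.709) → (100.419,105.362) → (146.843,79.282) → (167.357,13.632) → (290.455,28.247) → (270.390,82.795).

; Generated by LaserGRBL
G21
G90
G00 X24.384 Y93.012
M3 S488
G1 X43.717 Y93.012 F2198
G1 X43.717 Y64.455 F2198
G1 X24.384 Y64.455 F2198
G1 X24.384 Y93.012 F2198
M5
G00 X129.533 Y43.933
M3 S488
G1 X149.864 Y49.565 F2198
G1 X161.503 Y31.969 F2198
G1 X148.365 Y15.462 F2198
G1 X128.606 Y22.856 F2198
G1 X129.533 Y43.933 F2198
M5
G00 X21.559 Y99.677
M3 S177
G1 X32.642 Y99.677 F4699
G1 X32.642 Y71.257 F4699
G1 X21.559 Y71.257 F4699
G1 X21.559 Y99.677 F4699
M5
G00 X6.005 Y97.709
M3 S177
G1 X100.419 Y105.362 F4699
G1 X146.843 Y79.282 F4699
G1 X167.357 Y13.632 F4699
G1 X290.455 Y28.247 F4699
G1 X270.390 Y82.795 F4699
M5
G00 X0.000 Y0.000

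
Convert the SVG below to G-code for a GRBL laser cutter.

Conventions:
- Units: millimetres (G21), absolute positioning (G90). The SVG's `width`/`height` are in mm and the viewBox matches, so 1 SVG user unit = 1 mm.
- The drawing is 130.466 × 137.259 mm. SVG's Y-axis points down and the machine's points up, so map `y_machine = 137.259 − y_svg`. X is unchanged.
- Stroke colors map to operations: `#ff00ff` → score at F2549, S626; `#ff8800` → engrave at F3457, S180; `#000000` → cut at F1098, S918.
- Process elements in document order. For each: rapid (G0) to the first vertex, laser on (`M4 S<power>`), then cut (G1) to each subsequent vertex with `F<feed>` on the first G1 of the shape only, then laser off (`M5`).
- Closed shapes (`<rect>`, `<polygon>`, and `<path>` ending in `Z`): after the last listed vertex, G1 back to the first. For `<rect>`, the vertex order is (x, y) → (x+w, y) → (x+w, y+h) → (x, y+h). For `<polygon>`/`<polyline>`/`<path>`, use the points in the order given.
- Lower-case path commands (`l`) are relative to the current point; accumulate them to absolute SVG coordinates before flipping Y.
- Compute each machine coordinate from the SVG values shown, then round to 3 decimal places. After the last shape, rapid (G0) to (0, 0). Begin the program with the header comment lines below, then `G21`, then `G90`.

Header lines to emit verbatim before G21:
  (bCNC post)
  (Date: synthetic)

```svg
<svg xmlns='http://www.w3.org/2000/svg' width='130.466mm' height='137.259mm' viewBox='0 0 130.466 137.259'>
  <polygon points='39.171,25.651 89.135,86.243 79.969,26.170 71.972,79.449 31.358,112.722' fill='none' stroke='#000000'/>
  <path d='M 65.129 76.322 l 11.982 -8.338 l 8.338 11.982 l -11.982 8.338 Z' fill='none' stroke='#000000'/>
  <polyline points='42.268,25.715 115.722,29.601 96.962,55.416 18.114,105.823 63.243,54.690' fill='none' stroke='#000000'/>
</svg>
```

1 u = 1 mm; y_m = 137.259 − y.

[1] `<polygon>` closed polygon, #000000→cut S918 F1098: (39.171,111.608) → (89.135,51.016) → (79.969,111.089) → (71.972,57.810) → (31.358,24.537) → (39.171,111.608) (closed)

[2] `<path>` regular polygon, #000000→cut S918 F1098: (65.129,60.937) → (77.111,69.275) → (85.449,57.293) → (73.467,48.955) → (65.129,60.937) (closed)

[3] `<polyline>` open polyline, #000000→cut S918 F1098: (42.268,111.544) → (115.722,107.658) → (96.962,81.843) → (18.114,31.436) → (63.243,82.569)

(bCNC post)
(Date: synthetic)
G21
G90
G0 X39.171 Y111.608
M4 S918
G1 X89.135 Y51.016 F1098
G1 X79.969 Y111.089
G1 X71.972 Y57.810
G1 X31.358 Y24.537
G1 X39.171 Y111.608
M5
G0 X65.129 Y60.937
M4 S918
G1 X77.111 Y69.275 F1098
G1 X85.449 Y57.293
G1 X73.467 Y48.955
G1 X65.129 Y60.937
M5
G0 X42.268 Y111.544
M4 S918
G1 X115.722 Y107.658 F1098
G1 X96.962 Y81.843
G1 X18.114 Y31.436
G1 X63.243 Y82.569
M5
G0 X0.000 Y0.000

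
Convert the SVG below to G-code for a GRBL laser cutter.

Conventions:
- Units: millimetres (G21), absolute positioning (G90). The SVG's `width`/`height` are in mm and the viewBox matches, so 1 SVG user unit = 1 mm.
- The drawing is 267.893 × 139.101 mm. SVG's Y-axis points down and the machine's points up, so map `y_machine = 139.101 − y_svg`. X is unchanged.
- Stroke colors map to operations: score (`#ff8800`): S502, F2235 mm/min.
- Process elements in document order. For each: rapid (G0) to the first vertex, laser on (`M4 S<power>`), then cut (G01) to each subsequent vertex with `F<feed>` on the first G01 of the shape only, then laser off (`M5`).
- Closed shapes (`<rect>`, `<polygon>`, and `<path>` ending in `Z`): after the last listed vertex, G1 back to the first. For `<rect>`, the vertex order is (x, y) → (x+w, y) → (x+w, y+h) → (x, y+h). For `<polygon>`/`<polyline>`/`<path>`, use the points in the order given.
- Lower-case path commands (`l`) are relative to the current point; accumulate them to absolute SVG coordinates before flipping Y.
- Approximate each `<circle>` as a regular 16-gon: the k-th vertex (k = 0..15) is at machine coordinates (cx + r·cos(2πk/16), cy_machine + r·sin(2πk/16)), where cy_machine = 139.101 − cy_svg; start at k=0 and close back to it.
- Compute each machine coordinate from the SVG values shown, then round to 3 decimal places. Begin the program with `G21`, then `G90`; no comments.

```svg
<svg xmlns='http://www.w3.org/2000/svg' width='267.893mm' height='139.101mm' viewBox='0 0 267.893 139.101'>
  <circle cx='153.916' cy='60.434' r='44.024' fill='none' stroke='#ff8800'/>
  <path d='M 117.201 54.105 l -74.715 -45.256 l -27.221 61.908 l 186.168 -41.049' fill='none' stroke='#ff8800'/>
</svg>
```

G21
G90
G0 X197.940 Y78.667
M4 S502
G01 X194.589 Y95.514 F2235
G01 X185.046 Y109.797
G01 X170.763 Y119.340
G01 X153.916 Y122.691
G01 X137.069 Y119.340
G01 X122.786 Y109.797
G01 X113.243 Y95.514
G01 X109.892 Y78.667
G01 X113.243 Y61.820
G01 X122.786 Y47.537
G01 X137.069 Y37.994
G01 X153.916 Y34.643
G01 X170.763 Y37.994
G01 X185.046 Y47.537
G01 X194.589 Y61.820
G01 X197.940 Y78.667
M5
G0 X117.201 Y84.996
M4 S502
G01 X42.486 Y130.252 F2235
G01 X15.265 Y68.344
G01 X201.433 Y109.393
M5

1 u = 1 mm; y_m = 139.101 − y.

[1] `<circle>` circle, #ff8800→score S502 F2235: (197.940,78.667) → (194.589,95.514) → (185.046,109.797) → (170.763,119.340) → (153.916,122.691) → (137.069,119.340) → (122.786,109.797) → (113.243,95.514) → (109.892,78.667) → (113.243,61.820) → (122.786,47.537) → (137.069,37.994) → (153.916,34.643) → (170.763,37.994) → (185.046,47.537) → (194.589,61.820) → (197.940,78.667) (closed)

[2] `<path>` open polyline, #ff8800→score S502 F2235: (117.201,84.996) → (42.486,130.252) → (15.265,68.344) → (201.433,109.393)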